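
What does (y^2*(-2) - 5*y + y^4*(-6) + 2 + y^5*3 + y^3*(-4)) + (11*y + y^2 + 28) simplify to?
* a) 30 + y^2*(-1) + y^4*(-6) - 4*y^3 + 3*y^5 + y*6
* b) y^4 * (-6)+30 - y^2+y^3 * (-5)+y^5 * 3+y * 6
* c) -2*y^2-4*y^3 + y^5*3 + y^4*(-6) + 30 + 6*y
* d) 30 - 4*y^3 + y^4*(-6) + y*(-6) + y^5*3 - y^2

Adding the polynomials and combining like terms:
(y^2*(-2) - 5*y + y^4*(-6) + 2 + y^5*3 + y^3*(-4)) + (11*y + y^2 + 28)
= 30 + y^2*(-1) + y^4*(-6) - 4*y^3 + 3*y^5 + y*6
a) 30 + y^2*(-1) + y^4*(-6) - 4*y^3 + 3*y^5 + y*6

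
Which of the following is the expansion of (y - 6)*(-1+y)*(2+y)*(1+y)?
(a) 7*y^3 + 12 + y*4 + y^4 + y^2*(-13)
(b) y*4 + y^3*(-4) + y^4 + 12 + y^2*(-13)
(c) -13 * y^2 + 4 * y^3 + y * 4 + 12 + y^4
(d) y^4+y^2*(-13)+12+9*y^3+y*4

Expanding (y - 6)*(-1+y)*(2+y)*(1+y):
= y*4 + y^3*(-4) + y^4 + 12 + y^2*(-13)
b) y*4 + y^3*(-4) + y^4 + 12 + y^2*(-13)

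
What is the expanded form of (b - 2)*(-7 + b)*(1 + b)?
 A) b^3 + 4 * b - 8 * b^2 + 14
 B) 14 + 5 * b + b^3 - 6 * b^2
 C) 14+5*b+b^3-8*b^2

Expanding (b - 2)*(-7 + b)*(1 + b):
= 14+5*b+b^3-8*b^2
C) 14+5*b+b^3-8*b^2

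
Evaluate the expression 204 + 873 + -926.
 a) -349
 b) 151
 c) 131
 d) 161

First: 204 + 873 = 1077
Then: 1077 + -926 = 151
b) 151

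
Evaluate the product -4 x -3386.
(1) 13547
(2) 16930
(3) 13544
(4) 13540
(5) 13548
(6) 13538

-4 * -3386 = 13544
3) 13544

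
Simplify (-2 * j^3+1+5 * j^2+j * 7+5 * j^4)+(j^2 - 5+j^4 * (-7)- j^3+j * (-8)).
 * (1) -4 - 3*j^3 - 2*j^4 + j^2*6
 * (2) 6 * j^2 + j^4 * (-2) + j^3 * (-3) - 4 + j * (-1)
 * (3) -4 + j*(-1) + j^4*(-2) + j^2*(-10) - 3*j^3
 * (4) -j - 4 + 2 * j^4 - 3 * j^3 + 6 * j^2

Adding the polynomials and combining like terms:
(-2*j^3 + 1 + 5*j^2 + j*7 + 5*j^4) + (j^2 - 5 + j^4*(-7) - j^3 + j*(-8))
= 6 * j^2 + j^4 * (-2) + j^3 * (-3) - 4 + j * (-1)
2) 6 * j^2 + j^4 * (-2) + j^3 * (-3) - 4 + j * (-1)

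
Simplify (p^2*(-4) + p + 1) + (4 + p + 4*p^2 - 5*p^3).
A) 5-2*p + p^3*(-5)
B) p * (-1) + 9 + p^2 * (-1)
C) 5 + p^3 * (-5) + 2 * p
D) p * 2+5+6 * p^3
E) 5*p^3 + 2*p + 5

Adding the polynomials and combining like terms:
(p^2*(-4) + p + 1) + (4 + p + 4*p^2 - 5*p^3)
= 5 + p^3 * (-5) + 2 * p
C) 5 + p^3 * (-5) + 2 * p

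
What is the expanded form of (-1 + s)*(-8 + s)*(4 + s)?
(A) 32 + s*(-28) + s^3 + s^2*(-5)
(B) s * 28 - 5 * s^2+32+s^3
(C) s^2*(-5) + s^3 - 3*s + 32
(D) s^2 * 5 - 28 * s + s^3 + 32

Expanding (-1 + s)*(-8 + s)*(4 + s):
= 32 + s*(-28) + s^3 + s^2*(-5)
A) 32 + s*(-28) + s^3 + s^2*(-5)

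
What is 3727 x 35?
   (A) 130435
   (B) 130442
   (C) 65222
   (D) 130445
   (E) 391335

3727 * 35 = 130445
D) 130445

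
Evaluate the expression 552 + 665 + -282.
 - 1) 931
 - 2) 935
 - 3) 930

First: 552 + 665 = 1217
Then: 1217 + -282 = 935
2) 935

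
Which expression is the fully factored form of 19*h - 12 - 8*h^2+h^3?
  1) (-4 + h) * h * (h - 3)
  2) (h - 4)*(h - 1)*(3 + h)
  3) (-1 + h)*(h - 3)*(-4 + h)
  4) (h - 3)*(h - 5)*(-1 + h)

We need to factor 19*h - 12 - 8*h^2+h^3.
The factored form is (-1 + h)*(h - 3)*(-4 + h).
3) (-1 + h)*(h - 3)*(-4 + h)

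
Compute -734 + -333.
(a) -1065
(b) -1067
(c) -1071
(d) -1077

-734 + -333 = -1067
b) -1067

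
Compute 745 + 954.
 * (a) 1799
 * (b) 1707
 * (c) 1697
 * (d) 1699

745 + 954 = 1699
d) 1699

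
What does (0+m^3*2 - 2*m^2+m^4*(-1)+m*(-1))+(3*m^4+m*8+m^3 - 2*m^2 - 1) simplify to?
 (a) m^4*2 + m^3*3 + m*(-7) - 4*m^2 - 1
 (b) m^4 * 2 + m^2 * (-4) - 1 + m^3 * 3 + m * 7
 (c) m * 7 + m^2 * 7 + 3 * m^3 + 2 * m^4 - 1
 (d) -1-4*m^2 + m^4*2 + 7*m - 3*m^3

Adding the polynomials and combining like terms:
(0 + m^3*2 - 2*m^2 + m^4*(-1) + m*(-1)) + (3*m^4 + m*8 + m^3 - 2*m^2 - 1)
= m^4 * 2 + m^2 * (-4) - 1 + m^3 * 3 + m * 7
b) m^4 * 2 + m^2 * (-4) - 1 + m^3 * 3 + m * 7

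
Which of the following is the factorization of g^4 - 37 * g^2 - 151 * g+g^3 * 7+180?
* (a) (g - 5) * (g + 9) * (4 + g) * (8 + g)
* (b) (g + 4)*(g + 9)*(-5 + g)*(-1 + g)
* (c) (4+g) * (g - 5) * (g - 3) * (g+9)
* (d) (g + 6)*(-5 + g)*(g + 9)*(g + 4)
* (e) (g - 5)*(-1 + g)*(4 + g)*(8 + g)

We need to factor g^4 - 37 * g^2 - 151 * g+g^3 * 7+180.
The factored form is (g + 4)*(g + 9)*(-5 + g)*(-1 + g).
b) (g + 4)*(g + 9)*(-5 + g)*(-1 + g)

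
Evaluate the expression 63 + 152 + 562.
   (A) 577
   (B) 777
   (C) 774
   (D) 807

First: 63 + 152 = 215
Then: 215 + 562 = 777
B) 777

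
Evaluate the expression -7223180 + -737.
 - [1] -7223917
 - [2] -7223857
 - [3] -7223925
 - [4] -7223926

-7223180 + -737 = -7223917
1) -7223917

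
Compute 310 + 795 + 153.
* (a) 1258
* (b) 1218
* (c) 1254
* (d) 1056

First: 310 + 795 = 1105
Then: 1105 + 153 = 1258
a) 1258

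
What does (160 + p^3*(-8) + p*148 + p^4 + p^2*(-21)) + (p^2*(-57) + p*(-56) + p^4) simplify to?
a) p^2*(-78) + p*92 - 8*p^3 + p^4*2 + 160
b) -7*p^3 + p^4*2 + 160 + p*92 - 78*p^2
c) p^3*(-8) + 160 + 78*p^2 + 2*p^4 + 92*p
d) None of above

Adding the polynomials and combining like terms:
(160 + p^3*(-8) + p*148 + p^4 + p^2*(-21)) + (p^2*(-57) + p*(-56) + p^4)
= p^2*(-78) + p*92 - 8*p^3 + p^4*2 + 160
a) p^2*(-78) + p*92 - 8*p^3 + p^4*2 + 160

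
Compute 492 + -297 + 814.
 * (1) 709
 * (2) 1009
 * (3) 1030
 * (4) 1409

First: 492 + -297 = 195
Then: 195 + 814 = 1009
2) 1009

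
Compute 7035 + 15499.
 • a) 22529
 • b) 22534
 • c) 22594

7035 + 15499 = 22534
b) 22534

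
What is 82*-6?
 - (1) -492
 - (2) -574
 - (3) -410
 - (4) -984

82 * -6 = -492
1) -492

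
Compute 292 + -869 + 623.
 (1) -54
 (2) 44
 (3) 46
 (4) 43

First: 292 + -869 = -577
Then: -577 + 623 = 46
3) 46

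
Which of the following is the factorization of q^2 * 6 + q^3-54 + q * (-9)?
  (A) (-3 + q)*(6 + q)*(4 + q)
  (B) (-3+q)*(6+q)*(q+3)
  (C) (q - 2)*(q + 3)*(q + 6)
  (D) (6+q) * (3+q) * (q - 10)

We need to factor q^2 * 6 + q^3-54 + q * (-9).
The factored form is (-3+q)*(6+q)*(q+3).
B) (-3+q)*(6+q)*(q+3)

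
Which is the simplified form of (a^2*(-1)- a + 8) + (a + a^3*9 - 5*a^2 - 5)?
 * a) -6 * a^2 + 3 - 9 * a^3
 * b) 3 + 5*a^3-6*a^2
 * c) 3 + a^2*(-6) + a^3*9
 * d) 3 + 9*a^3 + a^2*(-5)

Adding the polynomials and combining like terms:
(a^2*(-1) - a + 8) + (a + a^3*9 - 5*a^2 - 5)
= 3 + a^2*(-6) + a^3*9
c) 3 + a^2*(-6) + a^3*9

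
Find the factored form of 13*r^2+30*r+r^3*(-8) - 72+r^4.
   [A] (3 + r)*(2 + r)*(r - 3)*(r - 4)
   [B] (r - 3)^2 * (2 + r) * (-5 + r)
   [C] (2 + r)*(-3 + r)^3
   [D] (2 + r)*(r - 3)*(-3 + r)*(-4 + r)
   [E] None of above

We need to factor 13*r^2+30*r+r^3*(-8) - 72+r^4.
The factored form is (2 + r)*(r - 3)*(-3 + r)*(-4 + r).
D) (2 + r)*(r - 3)*(-3 + r)*(-4 + r)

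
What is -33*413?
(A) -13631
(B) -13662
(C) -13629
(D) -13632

-33 * 413 = -13629
C) -13629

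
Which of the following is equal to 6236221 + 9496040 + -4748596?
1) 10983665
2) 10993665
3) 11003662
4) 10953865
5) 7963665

First: 6236221 + 9496040 = 15732261
Then: 15732261 + -4748596 = 10983665
1) 10983665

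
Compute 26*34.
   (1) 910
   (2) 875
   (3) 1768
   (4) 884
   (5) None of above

26 * 34 = 884
4) 884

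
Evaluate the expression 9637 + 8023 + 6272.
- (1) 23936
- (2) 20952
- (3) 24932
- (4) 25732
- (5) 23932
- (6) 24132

First: 9637 + 8023 = 17660
Then: 17660 + 6272 = 23932
5) 23932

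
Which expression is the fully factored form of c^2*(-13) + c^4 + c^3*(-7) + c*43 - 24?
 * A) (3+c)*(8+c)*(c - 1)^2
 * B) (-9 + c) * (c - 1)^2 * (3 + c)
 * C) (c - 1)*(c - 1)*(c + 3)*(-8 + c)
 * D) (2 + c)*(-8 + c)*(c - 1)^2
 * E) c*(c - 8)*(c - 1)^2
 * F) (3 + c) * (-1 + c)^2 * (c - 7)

We need to factor c^2*(-13) + c^4 + c^3*(-7) + c*43 - 24.
The factored form is (c - 1)*(c - 1)*(c + 3)*(-8 + c).
C) (c - 1)*(c - 1)*(c + 3)*(-8 + c)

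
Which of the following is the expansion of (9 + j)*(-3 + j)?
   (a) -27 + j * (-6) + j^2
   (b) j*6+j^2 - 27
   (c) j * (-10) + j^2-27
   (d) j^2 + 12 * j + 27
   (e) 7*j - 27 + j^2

Expanding (9 + j)*(-3 + j):
= j*6+j^2 - 27
b) j*6+j^2 - 27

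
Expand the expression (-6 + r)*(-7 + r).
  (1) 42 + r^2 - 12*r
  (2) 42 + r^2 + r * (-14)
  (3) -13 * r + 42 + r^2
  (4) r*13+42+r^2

Expanding (-6 + r)*(-7 + r):
= -13 * r + 42 + r^2
3) -13 * r + 42 + r^2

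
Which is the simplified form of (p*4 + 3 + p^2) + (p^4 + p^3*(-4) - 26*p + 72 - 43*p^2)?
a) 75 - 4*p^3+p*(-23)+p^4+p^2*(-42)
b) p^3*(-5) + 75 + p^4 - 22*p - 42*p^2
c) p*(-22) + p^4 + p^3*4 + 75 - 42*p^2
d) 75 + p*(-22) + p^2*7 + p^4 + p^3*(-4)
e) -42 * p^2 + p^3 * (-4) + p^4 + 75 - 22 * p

Adding the polynomials and combining like terms:
(p*4 + 3 + p^2) + (p^4 + p^3*(-4) - 26*p + 72 - 43*p^2)
= -42 * p^2 + p^3 * (-4) + p^4 + 75 - 22 * p
e) -42 * p^2 + p^3 * (-4) + p^4 + 75 - 22 * p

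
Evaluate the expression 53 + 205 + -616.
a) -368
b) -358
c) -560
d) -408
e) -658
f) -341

First: 53 + 205 = 258
Then: 258 + -616 = -358
b) -358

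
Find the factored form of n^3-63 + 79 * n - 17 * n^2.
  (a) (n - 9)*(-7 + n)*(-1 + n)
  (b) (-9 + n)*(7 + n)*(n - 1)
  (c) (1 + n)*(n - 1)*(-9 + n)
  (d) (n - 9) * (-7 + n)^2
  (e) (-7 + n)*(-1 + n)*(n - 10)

We need to factor n^3-63 + 79 * n - 17 * n^2.
The factored form is (n - 9)*(-7 + n)*(-1 + n).
a) (n - 9)*(-7 + n)*(-1 + n)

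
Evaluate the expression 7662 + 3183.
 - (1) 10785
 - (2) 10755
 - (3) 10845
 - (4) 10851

7662 + 3183 = 10845
3) 10845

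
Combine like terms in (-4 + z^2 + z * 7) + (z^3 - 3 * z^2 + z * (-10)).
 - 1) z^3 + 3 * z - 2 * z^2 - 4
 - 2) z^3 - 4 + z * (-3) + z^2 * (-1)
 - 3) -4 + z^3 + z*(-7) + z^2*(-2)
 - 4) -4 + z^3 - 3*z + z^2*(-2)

Adding the polynomials and combining like terms:
(-4 + z^2 + z*7) + (z^3 - 3*z^2 + z*(-10))
= -4 + z^3 - 3*z + z^2*(-2)
4) -4 + z^3 - 3*z + z^2*(-2)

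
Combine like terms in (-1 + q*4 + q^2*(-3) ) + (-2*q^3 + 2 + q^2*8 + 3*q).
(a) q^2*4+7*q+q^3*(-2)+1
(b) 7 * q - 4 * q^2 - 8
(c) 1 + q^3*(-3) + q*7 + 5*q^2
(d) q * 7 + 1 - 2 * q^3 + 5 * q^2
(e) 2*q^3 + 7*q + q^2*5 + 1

Adding the polynomials and combining like terms:
(-1 + q*4 + q^2*(-3)) + (-2*q^3 + 2 + q^2*8 + 3*q)
= q * 7 + 1 - 2 * q^3 + 5 * q^2
d) q * 7 + 1 - 2 * q^3 + 5 * q^2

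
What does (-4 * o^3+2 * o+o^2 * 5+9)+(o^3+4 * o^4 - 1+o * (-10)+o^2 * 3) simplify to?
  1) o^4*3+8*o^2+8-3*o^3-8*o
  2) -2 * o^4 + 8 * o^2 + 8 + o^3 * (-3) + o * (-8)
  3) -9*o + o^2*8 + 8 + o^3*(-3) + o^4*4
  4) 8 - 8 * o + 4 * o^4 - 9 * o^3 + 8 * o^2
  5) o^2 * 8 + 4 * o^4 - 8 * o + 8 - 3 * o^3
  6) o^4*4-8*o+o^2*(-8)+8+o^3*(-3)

Adding the polynomials and combining like terms:
(-4*o^3 + 2*o + o^2*5 + 9) + (o^3 + 4*o^4 - 1 + o*(-10) + o^2*3)
= o^2 * 8 + 4 * o^4 - 8 * o + 8 - 3 * o^3
5) o^2 * 8 + 4 * o^4 - 8 * o + 8 - 3 * o^3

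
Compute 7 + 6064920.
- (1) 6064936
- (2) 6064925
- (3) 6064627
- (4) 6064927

7 + 6064920 = 6064927
4) 6064927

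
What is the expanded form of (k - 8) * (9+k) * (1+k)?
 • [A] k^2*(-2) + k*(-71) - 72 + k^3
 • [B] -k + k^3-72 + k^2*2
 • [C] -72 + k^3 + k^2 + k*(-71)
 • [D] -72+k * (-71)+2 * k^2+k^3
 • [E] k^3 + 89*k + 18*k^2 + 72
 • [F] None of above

Expanding (k - 8) * (9+k) * (1+k):
= -72+k * (-71)+2 * k^2+k^3
D) -72+k * (-71)+2 * k^2+k^3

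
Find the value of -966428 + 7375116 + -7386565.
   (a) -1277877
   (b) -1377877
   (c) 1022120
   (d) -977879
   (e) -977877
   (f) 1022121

First: -966428 + 7375116 = 6408688
Then: 6408688 + -7386565 = -977877
e) -977877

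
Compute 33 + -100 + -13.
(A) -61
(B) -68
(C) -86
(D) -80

First: 33 + -100 = -67
Then: -67 + -13 = -80
D) -80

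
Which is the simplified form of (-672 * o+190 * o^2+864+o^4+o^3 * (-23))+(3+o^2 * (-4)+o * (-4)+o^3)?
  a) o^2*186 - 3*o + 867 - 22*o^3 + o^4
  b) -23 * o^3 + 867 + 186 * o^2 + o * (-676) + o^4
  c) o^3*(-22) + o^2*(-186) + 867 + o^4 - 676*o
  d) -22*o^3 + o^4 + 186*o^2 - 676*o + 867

Adding the polynomials and combining like terms:
(-672*o + 190*o^2 + 864 + o^4 + o^3*(-23)) + (3 + o^2*(-4) + o*(-4) + o^3)
= -22*o^3 + o^4 + 186*o^2 - 676*o + 867
d) -22*o^3 + o^4 + 186*o^2 - 676*o + 867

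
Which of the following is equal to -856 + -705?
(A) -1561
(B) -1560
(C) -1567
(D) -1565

-856 + -705 = -1561
A) -1561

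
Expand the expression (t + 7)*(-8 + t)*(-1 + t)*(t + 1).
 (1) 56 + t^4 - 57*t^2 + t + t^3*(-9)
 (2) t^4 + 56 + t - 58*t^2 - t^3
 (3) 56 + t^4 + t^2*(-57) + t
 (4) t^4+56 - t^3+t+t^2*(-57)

Expanding (t + 7)*(-8 + t)*(-1 + t)*(t + 1):
= t^4+56 - t^3+t+t^2*(-57)
4) t^4+56 - t^3+t+t^2*(-57)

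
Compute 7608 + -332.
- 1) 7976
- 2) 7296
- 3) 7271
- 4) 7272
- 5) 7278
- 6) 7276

7608 + -332 = 7276
6) 7276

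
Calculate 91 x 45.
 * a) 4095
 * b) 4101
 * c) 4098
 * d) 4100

91 * 45 = 4095
a) 4095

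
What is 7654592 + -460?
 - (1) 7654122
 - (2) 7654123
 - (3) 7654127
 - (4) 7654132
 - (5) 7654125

7654592 + -460 = 7654132
4) 7654132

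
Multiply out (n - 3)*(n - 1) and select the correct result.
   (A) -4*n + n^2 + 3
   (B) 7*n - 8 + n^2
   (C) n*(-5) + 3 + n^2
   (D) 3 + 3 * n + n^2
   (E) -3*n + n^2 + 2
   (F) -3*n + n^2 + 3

Expanding (n - 3)*(n - 1):
= -4*n + n^2 + 3
A) -4*n + n^2 + 3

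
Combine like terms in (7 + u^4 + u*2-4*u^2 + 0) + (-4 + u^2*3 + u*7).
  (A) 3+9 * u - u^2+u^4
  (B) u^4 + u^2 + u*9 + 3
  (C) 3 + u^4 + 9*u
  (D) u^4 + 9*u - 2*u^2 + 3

Adding the polynomials and combining like terms:
(7 + u^4 + u*2 - 4*u^2 + 0) + (-4 + u^2*3 + u*7)
= 3+9 * u - u^2+u^4
A) 3+9 * u - u^2+u^4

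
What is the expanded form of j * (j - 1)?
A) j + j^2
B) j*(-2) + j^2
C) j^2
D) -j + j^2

Expanding j * (j - 1):
= -j + j^2
D) -j + j^2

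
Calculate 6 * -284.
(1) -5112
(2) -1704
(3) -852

6 * -284 = -1704
2) -1704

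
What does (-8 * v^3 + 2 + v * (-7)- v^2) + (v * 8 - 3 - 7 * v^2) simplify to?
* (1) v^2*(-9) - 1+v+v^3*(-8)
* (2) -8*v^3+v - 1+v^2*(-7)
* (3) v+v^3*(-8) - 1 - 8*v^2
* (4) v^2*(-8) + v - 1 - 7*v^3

Adding the polynomials and combining like terms:
(-8*v^3 + 2 + v*(-7) - v^2) + (v*8 - 3 - 7*v^2)
= v+v^3*(-8) - 1 - 8*v^2
3) v+v^3*(-8) - 1 - 8*v^2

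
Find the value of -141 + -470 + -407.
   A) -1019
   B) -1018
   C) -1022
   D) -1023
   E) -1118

First: -141 + -470 = -611
Then: -611 + -407 = -1018
B) -1018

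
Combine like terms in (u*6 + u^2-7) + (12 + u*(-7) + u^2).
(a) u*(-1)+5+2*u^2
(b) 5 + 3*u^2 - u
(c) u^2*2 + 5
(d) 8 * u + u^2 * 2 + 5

Adding the polynomials and combining like terms:
(u*6 + u^2 - 7) + (12 + u*(-7) + u^2)
= u*(-1)+5+2*u^2
a) u*(-1)+5+2*u^2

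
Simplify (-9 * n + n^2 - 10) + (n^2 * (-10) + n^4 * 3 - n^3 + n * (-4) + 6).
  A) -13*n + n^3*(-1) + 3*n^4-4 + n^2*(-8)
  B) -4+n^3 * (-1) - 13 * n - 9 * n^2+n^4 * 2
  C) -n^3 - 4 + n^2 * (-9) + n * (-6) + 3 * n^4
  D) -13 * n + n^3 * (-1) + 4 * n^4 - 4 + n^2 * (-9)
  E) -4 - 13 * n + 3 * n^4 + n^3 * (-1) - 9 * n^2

Adding the polynomials and combining like terms:
(-9*n + n^2 - 10) + (n^2*(-10) + n^4*3 - n^3 + n*(-4) + 6)
= -4 - 13 * n + 3 * n^4 + n^3 * (-1) - 9 * n^2
E) -4 - 13 * n + 3 * n^4 + n^3 * (-1) - 9 * n^2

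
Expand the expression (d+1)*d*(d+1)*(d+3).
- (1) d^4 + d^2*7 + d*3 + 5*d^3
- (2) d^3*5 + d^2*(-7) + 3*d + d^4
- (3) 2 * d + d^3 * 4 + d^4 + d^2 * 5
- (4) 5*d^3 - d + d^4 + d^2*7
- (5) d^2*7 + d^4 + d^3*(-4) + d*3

Expanding (d+1)*d*(d+1)*(d+3):
= d^4 + d^2*7 + d*3 + 5*d^3
1) d^4 + d^2*7 + d*3 + 5*d^3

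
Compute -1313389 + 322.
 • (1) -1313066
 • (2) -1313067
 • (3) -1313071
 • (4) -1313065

-1313389 + 322 = -1313067
2) -1313067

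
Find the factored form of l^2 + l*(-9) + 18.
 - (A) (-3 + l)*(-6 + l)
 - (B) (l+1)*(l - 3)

We need to factor l^2 + l*(-9) + 18.
The factored form is (-3 + l)*(-6 + l).
A) (-3 + l)*(-6 + l)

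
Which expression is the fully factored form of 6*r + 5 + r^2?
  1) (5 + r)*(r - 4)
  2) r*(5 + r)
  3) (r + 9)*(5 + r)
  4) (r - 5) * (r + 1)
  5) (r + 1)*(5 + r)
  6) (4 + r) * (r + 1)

We need to factor 6*r + 5 + r^2.
The factored form is (r + 1)*(5 + r).
5) (r + 1)*(5 + r)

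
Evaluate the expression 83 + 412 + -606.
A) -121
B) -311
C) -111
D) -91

First: 83 + 412 = 495
Then: 495 + -606 = -111
C) -111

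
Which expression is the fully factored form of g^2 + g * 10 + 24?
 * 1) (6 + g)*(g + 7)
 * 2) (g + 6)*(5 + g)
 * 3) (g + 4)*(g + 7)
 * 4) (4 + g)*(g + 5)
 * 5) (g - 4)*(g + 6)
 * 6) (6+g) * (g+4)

We need to factor g^2 + g * 10 + 24.
The factored form is (6+g) * (g+4).
6) (6+g) * (g+4)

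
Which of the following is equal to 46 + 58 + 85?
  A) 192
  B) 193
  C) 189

First: 46 + 58 = 104
Then: 104 + 85 = 189
C) 189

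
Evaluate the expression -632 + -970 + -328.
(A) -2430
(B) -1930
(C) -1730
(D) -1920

First: -632 + -970 = -1602
Then: -1602 + -328 = -1930
B) -1930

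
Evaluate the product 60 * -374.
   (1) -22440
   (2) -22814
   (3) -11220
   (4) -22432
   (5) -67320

60 * -374 = -22440
1) -22440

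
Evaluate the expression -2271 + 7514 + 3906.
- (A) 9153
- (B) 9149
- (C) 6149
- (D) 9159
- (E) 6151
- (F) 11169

First: -2271 + 7514 = 5243
Then: 5243 + 3906 = 9149
B) 9149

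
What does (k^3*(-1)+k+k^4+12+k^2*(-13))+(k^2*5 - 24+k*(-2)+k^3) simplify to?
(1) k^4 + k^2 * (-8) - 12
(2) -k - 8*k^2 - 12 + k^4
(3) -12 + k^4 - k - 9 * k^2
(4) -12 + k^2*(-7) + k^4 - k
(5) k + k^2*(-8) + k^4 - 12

Adding the polynomials and combining like terms:
(k^3*(-1) + k + k^4 + 12 + k^2*(-13)) + (k^2*5 - 24 + k*(-2) + k^3)
= -k - 8*k^2 - 12 + k^4
2) -k - 8*k^2 - 12 + k^4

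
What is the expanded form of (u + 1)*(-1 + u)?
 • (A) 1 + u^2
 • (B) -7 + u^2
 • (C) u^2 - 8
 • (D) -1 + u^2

Expanding (u + 1)*(-1 + u):
= -1 + u^2
D) -1 + u^2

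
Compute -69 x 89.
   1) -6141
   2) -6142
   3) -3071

-69 * 89 = -6141
1) -6141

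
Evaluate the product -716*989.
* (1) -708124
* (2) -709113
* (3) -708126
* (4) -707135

-716 * 989 = -708124
1) -708124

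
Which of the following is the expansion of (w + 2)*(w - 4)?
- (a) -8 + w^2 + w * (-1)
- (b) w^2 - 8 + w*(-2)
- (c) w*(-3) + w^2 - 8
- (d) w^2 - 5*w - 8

Expanding (w + 2)*(w - 4):
= w^2 - 8 + w*(-2)
b) w^2 - 8 + w*(-2)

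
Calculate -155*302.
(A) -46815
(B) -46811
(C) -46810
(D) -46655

-155 * 302 = -46810
C) -46810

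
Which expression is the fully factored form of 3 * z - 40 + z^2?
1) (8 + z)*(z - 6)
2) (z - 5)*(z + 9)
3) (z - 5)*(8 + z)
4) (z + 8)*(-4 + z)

We need to factor 3 * z - 40 + z^2.
The factored form is (z - 5)*(8 + z).
3) (z - 5)*(8 + z)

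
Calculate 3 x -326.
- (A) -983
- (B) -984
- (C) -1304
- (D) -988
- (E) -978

3 * -326 = -978
E) -978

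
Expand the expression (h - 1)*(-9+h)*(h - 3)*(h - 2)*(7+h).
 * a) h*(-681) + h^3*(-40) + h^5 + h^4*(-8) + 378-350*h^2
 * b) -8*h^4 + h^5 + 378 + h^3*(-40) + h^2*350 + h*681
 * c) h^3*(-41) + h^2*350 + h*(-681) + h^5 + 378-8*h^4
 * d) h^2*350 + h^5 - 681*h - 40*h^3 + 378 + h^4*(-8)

Expanding (h - 1)*(-9+h)*(h - 3)*(h - 2)*(7+h):
= h^2*350 + h^5 - 681*h - 40*h^3 + 378 + h^4*(-8)
d) h^2*350 + h^5 - 681*h - 40*h^3 + 378 + h^4*(-8)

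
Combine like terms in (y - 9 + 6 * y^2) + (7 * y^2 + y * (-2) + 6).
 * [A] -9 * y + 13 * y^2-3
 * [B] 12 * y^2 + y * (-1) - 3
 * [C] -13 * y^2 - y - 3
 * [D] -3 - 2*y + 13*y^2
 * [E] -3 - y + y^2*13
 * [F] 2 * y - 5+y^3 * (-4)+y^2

Adding the polynomials and combining like terms:
(y - 9 + 6*y^2) + (7*y^2 + y*(-2) + 6)
= -3 - y + y^2*13
E) -3 - y + y^2*13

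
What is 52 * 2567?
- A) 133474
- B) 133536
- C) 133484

52 * 2567 = 133484
C) 133484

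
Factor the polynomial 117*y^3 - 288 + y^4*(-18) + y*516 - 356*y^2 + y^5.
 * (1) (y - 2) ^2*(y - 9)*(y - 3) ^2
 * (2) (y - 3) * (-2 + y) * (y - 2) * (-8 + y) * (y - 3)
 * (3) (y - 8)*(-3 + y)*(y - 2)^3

We need to factor 117*y^3 - 288 + y^4*(-18) + y*516 - 356*y^2 + y^5.
The factored form is (y - 3) * (-2 + y) * (y - 2) * (-8 + y) * (y - 3).
2) (y - 3) * (-2 + y) * (y - 2) * (-8 + y) * (y - 3)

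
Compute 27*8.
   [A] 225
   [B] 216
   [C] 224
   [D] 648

27 * 8 = 216
B) 216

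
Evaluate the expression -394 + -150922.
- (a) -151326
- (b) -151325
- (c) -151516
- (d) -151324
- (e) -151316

-394 + -150922 = -151316
e) -151316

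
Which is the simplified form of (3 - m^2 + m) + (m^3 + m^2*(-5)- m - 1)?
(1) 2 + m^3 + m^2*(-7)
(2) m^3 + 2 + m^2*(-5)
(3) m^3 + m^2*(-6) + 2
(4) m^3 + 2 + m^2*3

Adding the polynomials and combining like terms:
(3 - m^2 + m) + (m^3 + m^2*(-5) - m - 1)
= m^3 + m^2*(-6) + 2
3) m^3 + m^2*(-6) + 2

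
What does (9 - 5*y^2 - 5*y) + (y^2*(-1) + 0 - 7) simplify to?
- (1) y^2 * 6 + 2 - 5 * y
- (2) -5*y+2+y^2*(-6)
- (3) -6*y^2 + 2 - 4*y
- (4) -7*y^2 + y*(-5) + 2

Adding the polynomials and combining like terms:
(9 - 5*y^2 - 5*y) + (y^2*(-1) + 0 - 7)
= -5*y+2+y^2*(-6)
2) -5*y+2+y^2*(-6)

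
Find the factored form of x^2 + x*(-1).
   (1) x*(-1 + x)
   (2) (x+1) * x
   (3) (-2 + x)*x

We need to factor x^2 + x*(-1).
The factored form is x*(-1 + x).
1) x*(-1 + x)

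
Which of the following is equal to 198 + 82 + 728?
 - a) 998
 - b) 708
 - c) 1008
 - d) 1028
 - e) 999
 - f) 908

First: 198 + 82 = 280
Then: 280 + 728 = 1008
c) 1008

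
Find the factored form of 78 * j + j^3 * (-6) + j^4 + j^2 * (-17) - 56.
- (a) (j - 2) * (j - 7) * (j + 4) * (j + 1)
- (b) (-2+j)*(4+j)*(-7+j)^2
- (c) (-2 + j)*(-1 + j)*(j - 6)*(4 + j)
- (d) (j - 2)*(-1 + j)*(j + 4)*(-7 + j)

We need to factor 78 * j + j^3 * (-6) + j^4 + j^2 * (-17) - 56.
The factored form is (j - 2)*(-1 + j)*(j + 4)*(-7 + j).
d) (j - 2)*(-1 + j)*(j + 4)*(-7 + j)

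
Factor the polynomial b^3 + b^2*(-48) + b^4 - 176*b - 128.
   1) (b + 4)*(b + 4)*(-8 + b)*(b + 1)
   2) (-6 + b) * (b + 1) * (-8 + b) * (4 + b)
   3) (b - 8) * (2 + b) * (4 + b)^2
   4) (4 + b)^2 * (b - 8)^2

We need to factor b^3 + b^2*(-48) + b^4 - 176*b - 128.
The factored form is (b + 4)*(b + 4)*(-8 + b)*(b + 1).
1) (b + 4)*(b + 4)*(-8 + b)*(b + 1)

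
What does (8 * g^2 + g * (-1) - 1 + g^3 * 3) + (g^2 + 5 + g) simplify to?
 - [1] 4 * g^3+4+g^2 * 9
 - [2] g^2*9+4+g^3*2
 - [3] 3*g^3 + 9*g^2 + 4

Adding the polynomials and combining like terms:
(8*g^2 + g*(-1) - 1 + g^3*3) + (g^2 + 5 + g)
= 3*g^3 + 9*g^2 + 4
3) 3*g^3 + 9*g^2 + 4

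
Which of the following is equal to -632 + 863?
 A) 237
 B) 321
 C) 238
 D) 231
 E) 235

-632 + 863 = 231
D) 231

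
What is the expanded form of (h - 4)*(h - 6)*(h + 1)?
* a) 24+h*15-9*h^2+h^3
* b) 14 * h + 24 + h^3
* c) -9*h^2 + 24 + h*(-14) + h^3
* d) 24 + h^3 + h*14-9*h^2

Expanding (h - 4)*(h - 6)*(h + 1):
= 24 + h^3 + h*14-9*h^2
d) 24 + h^3 + h*14-9*h^2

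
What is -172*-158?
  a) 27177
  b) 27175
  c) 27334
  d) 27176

-172 * -158 = 27176
d) 27176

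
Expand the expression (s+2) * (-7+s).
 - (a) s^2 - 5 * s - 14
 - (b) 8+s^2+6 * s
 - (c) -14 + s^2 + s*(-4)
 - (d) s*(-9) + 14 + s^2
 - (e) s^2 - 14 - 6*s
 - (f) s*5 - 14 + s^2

Expanding (s+2) * (-7+s):
= s^2 - 5 * s - 14
a) s^2 - 5 * s - 14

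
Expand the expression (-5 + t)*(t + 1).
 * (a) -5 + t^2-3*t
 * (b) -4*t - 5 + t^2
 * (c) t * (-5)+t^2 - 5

Expanding (-5 + t)*(t + 1):
= -4*t - 5 + t^2
b) -4*t - 5 + t^2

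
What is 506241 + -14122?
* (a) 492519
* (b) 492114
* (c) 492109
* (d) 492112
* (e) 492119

506241 + -14122 = 492119
e) 492119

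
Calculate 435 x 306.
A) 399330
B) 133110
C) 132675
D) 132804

435 * 306 = 133110
B) 133110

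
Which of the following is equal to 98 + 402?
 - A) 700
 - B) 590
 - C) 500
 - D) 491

98 + 402 = 500
C) 500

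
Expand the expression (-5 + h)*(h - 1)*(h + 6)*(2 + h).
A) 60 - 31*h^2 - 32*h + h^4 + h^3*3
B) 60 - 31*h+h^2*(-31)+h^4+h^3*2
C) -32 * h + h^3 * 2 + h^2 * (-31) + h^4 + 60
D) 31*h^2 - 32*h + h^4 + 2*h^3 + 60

Expanding (-5 + h)*(h - 1)*(h + 6)*(2 + h):
= -32 * h + h^3 * 2 + h^2 * (-31) + h^4 + 60
C) -32 * h + h^3 * 2 + h^2 * (-31) + h^4 + 60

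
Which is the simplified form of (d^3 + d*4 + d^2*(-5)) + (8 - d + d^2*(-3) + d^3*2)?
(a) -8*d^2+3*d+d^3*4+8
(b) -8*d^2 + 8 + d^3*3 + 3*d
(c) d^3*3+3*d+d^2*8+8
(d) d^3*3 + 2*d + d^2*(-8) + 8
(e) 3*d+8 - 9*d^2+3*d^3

Adding the polynomials and combining like terms:
(d^3 + d*4 + d^2*(-5)) + (8 - d + d^2*(-3) + d^3*2)
= -8*d^2 + 8 + d^3*3 + 3*d
b) -8*d^2 + 8 + d^3*3 + 3*d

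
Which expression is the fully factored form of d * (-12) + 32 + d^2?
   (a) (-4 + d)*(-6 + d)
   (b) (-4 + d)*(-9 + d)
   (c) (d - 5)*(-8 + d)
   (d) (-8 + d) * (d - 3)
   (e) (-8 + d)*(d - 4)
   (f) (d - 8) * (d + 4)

We need to factor d * (-12) + 32 + d^2.
The factored form is (-8 + d)*(d - 4).
e) (-8 + d)*(d - 4)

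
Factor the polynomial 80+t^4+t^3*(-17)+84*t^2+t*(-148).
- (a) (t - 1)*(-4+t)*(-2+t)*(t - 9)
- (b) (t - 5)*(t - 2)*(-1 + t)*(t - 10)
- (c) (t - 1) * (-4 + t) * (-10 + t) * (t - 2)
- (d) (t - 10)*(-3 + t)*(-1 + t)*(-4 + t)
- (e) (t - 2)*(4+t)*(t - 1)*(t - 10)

We need to factor 80+t^4+t^3*(-17)+84*t^2+t*(-148).
The factored form is (t - 1) * (-4 + t) * (-10 + t) * (t - 2).
c) (t - 1) * (-4 + t) * (-10 + t) * (t - 2)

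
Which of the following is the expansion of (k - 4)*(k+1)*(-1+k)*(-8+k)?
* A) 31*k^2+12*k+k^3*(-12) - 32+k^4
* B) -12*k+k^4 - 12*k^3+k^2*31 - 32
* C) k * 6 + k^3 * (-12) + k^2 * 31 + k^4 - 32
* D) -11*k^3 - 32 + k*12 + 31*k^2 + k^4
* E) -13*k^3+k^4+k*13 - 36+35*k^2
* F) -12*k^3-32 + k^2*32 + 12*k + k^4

Expanding (k - 4)*(k+1)*(-1+k)*(-8+k):
= 31*k^2+12*k+k^3*(-12) - 32+k^4
A) 31*k^2+12*k+k^3*(-12) - 32+k^4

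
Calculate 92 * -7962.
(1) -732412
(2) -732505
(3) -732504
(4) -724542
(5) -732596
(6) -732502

92 * -7962 = -732504
3) -732504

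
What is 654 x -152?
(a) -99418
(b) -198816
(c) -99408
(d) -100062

654 * -152 = -99408
c) -99408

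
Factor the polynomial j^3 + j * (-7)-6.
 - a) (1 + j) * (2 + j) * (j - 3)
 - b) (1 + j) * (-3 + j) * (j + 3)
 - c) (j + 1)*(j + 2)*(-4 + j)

We need to factor j^3 + j * (-7)-6.
The factored form is (1 + j) * (2 + j) * (j - 3).
a) (1 + j) * (2 + j) * (j - 3)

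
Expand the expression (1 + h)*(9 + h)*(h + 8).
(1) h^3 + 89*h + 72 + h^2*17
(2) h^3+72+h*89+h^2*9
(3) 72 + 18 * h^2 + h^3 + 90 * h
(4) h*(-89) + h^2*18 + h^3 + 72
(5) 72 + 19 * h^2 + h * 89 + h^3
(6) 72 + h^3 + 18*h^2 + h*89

Expanding (1 + h)*(9 + h)*(h + 8):
= 72 + h^3 + 18*h^2 + h*89
6) 72 + h^3 + 18*h^2 + h*89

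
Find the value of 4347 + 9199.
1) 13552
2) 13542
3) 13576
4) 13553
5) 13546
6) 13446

4347 + 9199 = 13546
5) 13546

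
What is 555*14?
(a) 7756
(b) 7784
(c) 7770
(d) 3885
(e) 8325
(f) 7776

555 * 14 = 7770
c) 7770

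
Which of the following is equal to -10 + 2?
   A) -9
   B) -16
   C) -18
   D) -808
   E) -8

-10 + 2 = -8
E) -8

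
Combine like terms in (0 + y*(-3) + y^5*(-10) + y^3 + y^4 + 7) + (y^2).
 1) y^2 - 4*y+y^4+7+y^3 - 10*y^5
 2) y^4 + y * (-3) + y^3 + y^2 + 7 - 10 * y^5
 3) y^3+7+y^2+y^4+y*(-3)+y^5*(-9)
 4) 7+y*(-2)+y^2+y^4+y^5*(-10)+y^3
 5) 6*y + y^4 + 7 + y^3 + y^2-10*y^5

Adding the polynomials and combining like terms:
(0 + y*(-3) + y^5*(-10) + y^3 + y^4 + 7) + (y^2)
= y^4 + y * (-3) + y^3 + y^2 + 7 - 10 * y^5
2) y^4 + y * (-3) + y^3 + y^2 + 7 - 10 * y^5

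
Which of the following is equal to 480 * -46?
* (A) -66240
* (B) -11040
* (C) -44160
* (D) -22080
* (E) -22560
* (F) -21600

480 * -46 = -22080
D) -22080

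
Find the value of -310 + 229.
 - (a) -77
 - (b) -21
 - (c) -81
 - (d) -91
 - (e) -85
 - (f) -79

-310 + 229 = -81
c) -81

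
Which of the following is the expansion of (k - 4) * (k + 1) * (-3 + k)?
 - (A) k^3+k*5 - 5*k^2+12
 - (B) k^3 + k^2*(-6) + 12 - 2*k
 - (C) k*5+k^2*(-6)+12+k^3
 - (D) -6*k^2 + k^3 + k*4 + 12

Expanding (k - 4) * (k + 1) * (-3 + k):
= k*5+k^2*(-6)+12+k^3
C) k*5+k^2*(-6)+12+k^3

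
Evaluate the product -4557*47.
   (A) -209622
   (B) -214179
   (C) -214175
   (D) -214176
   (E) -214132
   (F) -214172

-4557 * 47 = -214179
B) -214179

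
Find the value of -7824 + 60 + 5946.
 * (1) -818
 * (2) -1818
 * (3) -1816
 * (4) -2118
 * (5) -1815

First: -7824 + 60 = -7764
Then: -7764 + 5946 = -1818
2) -1818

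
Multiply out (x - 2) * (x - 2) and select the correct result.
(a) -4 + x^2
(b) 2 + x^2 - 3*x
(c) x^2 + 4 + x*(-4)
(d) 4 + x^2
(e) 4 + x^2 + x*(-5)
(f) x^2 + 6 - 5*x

Expanding (x - 2) * (x - 2):
= x^2 + 4 + x*(-4)
c) x^2 + 4 + x*(-4)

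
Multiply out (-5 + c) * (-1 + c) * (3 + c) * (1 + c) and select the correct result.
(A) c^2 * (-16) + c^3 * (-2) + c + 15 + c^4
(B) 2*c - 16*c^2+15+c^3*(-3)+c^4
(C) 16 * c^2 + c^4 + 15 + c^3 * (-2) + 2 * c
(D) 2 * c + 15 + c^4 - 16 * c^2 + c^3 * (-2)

Expanding (-5 + c) * (-1 + c) * (3 + c) * (1 + c):
= 2 * c + 15 + c^4 - 16 * c^2 + c^3 * (-2)
D) 2 * c + 15 + c^4 - 16 * c^2 + c^3 * (-2)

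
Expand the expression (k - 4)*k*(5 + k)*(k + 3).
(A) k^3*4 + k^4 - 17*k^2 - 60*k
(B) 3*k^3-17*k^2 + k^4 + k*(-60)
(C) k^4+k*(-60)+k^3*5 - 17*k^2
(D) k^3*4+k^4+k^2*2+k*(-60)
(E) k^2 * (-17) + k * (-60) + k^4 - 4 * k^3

Expanding (k - 4)*k*(5 + k)*(k + 3):
= k^3*4 + k^4 - 17*k^2 - 60*k
A) k^3*4 + k^4 - 17*k^2 - 60*k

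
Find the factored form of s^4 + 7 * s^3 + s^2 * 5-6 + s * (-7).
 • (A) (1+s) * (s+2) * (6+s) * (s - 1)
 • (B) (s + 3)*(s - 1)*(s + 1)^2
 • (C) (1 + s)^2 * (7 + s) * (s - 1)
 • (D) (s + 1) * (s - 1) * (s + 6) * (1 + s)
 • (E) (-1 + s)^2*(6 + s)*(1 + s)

We need to factor s^4 + 7 * s^3 + s^2 * 5-6 + s * (-7).
The factored form is (s + 1) * (s - 1) * (s + 6) * (1 + s).
D) (s + 1) * (s - 1) * (s + 6) * (1 + s)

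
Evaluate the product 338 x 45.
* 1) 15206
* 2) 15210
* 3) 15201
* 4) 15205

338 * 45 = 15210
2) 15210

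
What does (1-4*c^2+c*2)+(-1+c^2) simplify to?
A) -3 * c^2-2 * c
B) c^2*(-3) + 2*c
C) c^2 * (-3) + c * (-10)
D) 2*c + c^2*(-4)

Adding the polynomials and combining like terms:
(1 - 4*c^2 + c*2) + (-1 + c^2)
= c^2*(-3) + 2*c
B) c^2*(-3) + 2*c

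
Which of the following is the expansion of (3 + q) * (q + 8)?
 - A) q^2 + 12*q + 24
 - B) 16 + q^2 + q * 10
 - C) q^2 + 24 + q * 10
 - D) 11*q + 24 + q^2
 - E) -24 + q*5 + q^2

Expanding (3 + q) * (q + 8):
= 11*q + 24 + q^2
D) 11*q + 24 + q^2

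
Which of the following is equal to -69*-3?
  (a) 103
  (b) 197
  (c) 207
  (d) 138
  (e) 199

-69 * -3 = 207
c) 207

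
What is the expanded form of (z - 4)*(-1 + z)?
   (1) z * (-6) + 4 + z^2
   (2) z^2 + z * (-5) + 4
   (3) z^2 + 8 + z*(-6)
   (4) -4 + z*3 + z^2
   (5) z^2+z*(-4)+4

Expanding (z - 4)*(-1 + z):
= z^2 + z * (-5) + 4
2) z^2 + z * (-5) + 4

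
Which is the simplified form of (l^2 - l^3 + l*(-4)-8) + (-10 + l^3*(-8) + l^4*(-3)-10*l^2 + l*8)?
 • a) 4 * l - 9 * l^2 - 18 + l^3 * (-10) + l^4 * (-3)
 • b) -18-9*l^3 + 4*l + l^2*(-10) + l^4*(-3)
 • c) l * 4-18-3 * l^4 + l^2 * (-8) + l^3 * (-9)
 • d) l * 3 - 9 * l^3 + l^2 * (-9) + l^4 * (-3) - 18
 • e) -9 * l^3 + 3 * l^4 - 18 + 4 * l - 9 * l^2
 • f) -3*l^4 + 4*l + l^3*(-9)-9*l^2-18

Adding the polynomials and combining like terms:
(l^2 - l^3 + l*(-4) - 8) + (-10 + l^3*(-8) + l^4*(-3) - 10*l^2 + l*8)
= -3*l^4 + 4*l + l^3*(-9)-9*l^2-18
f) -3*l^4 + 4*l + l^3*(-9)-9*l^2-18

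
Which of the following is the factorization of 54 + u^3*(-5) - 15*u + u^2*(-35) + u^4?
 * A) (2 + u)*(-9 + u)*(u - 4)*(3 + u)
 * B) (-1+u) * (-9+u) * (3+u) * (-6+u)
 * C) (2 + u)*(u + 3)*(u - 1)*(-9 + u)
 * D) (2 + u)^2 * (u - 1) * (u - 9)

We need to factor 54 + u^3*(-5) - 15*u + u^2*(-35) + u^4.
The factored form is (2 + u)*(u + 3)*(u - 1)*(-9 + u).
C) (2 + u)*(u + 3)*(u - 1)*(-9 + u)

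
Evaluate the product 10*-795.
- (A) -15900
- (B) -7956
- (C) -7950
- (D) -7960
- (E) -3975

10 * -795 = -7950
C) -7950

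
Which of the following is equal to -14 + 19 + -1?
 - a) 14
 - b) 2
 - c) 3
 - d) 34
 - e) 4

First: -14 + 19 = 5
Then: 5 + -1 = 4
e) 4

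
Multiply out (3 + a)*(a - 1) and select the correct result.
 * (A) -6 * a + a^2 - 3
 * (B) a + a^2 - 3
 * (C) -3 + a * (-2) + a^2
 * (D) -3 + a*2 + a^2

Expanding (3 + a)*(a - 1):
= -3 + a*2 + a^2
D) -3 + a*2 + a^2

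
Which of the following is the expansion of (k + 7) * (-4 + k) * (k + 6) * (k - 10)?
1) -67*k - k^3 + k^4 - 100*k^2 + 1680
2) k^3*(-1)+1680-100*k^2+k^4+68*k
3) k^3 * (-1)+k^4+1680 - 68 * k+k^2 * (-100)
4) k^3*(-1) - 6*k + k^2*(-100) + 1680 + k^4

Expanding (k + 7) * (-4 + k) * (k + 6) * (k - 10):
= k^3 * (-1)+k^4+1680 - 68 * k+k^2 * (-100)
3) k^3 * (-1)+k^4+1680 - 68 * k+k^2 * (-100)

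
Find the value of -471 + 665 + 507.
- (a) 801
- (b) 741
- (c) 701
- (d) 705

First: -471 + 665 = 194
Then: 194 + 507 = 701
c) 701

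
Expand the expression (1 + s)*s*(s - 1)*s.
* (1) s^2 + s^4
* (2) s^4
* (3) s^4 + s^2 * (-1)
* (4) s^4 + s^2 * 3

Expanding (1 + s)*s*(s - 1)*s:
= s^4 + s^2 * (-1)
3) s^4 + s^2 * (-1)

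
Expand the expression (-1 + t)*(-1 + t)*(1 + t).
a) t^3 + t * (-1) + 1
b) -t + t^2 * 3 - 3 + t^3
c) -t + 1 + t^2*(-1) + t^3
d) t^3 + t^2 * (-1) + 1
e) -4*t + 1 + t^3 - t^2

Expanding (-1 + t)*(-1 + t)*(1 + t):
= -t + 1 + t^2*(-1) + t^3
c) -t + 1 + t^2*(-1) + t^3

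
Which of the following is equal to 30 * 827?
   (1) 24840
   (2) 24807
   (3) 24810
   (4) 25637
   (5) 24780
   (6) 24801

30 * 827 = 24810
3) 24810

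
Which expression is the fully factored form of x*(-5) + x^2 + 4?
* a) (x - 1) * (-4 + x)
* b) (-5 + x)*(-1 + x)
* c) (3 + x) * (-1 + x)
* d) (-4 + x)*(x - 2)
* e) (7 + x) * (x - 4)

We need to factor x*(-5) + x^2 + 4.
The factored form is (x - 1) * (-4 + x).
a) (x - 1) * (-4 + x)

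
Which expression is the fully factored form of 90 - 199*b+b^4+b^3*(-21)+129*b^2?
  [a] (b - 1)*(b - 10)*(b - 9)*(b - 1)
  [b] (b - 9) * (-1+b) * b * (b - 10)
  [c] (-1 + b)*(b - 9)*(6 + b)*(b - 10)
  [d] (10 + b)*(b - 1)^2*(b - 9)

We need to factor 90 - 199*b+b^4+b^3*(-21)+129*b^2.
The factored form is (b - 1)*(b - 10)*(b - 9)*(b - 1).
a) (b - 1)*(b - 10)*(b - 9)*(b - 1)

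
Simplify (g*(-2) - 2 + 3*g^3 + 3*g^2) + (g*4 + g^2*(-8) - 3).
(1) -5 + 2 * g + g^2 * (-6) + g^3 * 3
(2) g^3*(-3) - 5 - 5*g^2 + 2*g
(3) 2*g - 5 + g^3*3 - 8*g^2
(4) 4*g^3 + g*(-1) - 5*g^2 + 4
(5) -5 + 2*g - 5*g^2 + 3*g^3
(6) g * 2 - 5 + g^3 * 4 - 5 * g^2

Adding the polynomials and combining like terms:
(g*(-2) - 2 + 3*g^3 + 3*g^2) + (g*4 + g^2*(-8) - 3)
= -5 + 2*g - 5*g^2 + 3*g^3
5) -5 + 2*g - 5*g^2 + 3*g^3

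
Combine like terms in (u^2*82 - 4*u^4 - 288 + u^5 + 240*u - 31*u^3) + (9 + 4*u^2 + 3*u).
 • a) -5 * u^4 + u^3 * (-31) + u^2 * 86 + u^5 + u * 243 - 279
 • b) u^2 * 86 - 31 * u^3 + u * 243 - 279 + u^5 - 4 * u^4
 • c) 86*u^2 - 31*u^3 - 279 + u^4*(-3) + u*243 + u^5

Adding the polynomials and combining like terms:
(u^2*82 - 4*u^4 - 288 + u^5 + 240*u - 31*u^3) + (9 + 4*u^2 + 3*u)
= u^2 * 86 - 31 * u^3 + u * 243 - 279 + u^5 - 4 * u^4
b) u^2 * 86 - 31 * u^3 + u * 243 - 279 + u^5 - 4 * u^4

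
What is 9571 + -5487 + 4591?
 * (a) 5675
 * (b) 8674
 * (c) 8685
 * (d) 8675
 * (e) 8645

First: 9571 + -5487 = 4084
Then: 4084 + 4591 = 8675
d) 8675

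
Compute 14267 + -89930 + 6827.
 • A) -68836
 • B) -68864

First: 14267 + -89930 = -75663
Then: -75663 + 6827 = -68836
A) -68836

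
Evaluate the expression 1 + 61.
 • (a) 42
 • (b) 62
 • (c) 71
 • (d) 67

1 + 61 = 62
b) 62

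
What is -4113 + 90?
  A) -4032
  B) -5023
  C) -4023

-4113 + 90 = -4023
C) -4023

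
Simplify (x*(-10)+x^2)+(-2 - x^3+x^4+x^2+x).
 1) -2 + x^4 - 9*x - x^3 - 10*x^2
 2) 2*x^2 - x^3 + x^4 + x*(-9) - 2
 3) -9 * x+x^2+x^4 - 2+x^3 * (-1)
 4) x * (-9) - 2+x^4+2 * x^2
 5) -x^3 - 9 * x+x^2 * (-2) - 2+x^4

Adding the polynomials and combining like terms:
(x*(-10) + x^2) + (-2 - x^3 + x^4 + x^2 + x)
= 2*x^2 - x^3 + x^4 + x*(-9) - 2
2) 2*x^2 - x^3 + x^4 + x*(-9) - 2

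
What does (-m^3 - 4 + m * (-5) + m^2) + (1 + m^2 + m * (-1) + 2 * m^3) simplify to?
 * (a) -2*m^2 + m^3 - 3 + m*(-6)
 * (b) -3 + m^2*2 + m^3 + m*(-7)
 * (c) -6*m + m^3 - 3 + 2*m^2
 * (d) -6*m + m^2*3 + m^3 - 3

Adding the polynomials and combining like terms:
(-m^3 - 4 + m*(-5) + m^2) + (1 + m^2 + m*(-1) + 2*m^3)
= -6*m + m^3 - 3 + 2*m^2
c) -6*m + m^3 - 3 + 2*m^2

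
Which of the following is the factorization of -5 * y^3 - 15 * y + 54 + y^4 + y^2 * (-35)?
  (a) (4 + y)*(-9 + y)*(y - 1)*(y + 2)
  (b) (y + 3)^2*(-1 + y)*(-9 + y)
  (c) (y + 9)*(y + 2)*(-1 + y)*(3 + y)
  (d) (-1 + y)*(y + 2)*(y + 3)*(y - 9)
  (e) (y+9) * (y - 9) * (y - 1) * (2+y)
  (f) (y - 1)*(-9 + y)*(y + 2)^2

We need to factor -5 * y^3 - 15 * y + 54 + y^4 + y^2 * (-35).
The factored form is (-1 + y)*(y + 2)*(y + 3)*(y - 9).
d) (-1 + y)*(y + 2)*(y + 3)*(y - 9)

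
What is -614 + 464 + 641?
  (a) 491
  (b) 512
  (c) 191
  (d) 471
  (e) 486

First: -614 + 464 = -150
Then: -150 + 641 = 491
a) 491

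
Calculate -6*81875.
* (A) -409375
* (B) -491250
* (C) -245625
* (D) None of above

-6 * 81875 = -491250
B) -491250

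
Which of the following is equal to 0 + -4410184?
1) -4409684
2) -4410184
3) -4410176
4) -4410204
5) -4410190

0 + -4410184 = -4410184
2) -4410184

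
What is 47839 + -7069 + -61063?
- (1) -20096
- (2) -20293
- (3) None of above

First: 47839 + -7069 = 40770
Then: 40770 + -61063 = -20293
2) -20293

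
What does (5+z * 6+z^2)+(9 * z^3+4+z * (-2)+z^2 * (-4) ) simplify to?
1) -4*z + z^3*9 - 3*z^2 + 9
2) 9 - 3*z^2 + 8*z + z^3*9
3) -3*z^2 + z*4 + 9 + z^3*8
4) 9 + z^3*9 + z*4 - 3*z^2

Adding the polynomials and combining like terms:
(5 + z*6 + z^2) + (9*z^3 + 4 + z*(-2) + z^2*(-4))
= 9 + z^3*9 + z*4 - 3*z^2
4) 9 + z^3*9 + z*4 - 3*z^2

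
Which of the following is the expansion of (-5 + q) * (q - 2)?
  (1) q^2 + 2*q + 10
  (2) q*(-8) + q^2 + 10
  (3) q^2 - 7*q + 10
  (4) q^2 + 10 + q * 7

Expanding (-5 + q) * (q - 2):
= q^2 - 7*q + 10
3) q^2 - 7*q + 10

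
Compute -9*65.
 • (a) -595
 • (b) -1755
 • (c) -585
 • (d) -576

-9 * 65 = -585
c) -585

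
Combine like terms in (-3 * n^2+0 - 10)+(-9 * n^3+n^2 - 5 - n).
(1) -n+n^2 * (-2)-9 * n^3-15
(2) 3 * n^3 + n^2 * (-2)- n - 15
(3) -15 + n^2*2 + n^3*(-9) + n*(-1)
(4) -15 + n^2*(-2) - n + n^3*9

Adding the polynomials and combining like terms:
(-3*n^2 + 0 - 10) + (-9*n^3 + n^2 - 5 - n)
= -n+n^2 * (-2)-9 * n^3-15
1) -n+n^2 * (-2)-9 * n^3-15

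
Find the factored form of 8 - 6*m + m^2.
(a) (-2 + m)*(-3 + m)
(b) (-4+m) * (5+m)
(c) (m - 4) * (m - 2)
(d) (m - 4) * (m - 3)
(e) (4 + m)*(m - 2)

We need to factor 8 - 6*m + m^2.
The factored form is (m - 4) * (m - 2).
c) (m - 4) * (m - 2)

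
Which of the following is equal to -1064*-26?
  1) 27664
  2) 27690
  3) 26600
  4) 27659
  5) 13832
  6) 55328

-1064 * -26 = 27664
1) 27664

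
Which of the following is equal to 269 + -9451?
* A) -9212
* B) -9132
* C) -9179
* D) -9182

269 + -9451 = -9182
D) -9182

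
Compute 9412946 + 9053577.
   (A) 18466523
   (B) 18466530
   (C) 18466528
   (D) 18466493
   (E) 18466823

9412946 + 9053577 = 18466523
A) 18466523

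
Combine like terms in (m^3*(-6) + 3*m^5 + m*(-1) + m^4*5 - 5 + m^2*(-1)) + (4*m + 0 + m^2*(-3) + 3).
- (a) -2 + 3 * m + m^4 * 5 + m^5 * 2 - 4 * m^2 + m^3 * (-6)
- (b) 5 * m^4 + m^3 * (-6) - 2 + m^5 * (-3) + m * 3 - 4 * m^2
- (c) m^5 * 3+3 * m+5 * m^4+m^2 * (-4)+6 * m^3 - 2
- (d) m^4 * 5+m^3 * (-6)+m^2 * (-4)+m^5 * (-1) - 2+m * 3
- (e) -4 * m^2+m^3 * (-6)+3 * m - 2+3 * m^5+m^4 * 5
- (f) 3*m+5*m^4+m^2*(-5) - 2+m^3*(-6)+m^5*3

Adding the polynomials and combining like terms:
(m^3*(-6) + 3*m^5 + m*(-1) + m^4*5 - 5 + m^2*(-1)) + (4*m + 0 + m^2*(-3) + 3)
= -4 * m^2+m^3 * (-6)+3 * m - 2+3 * m^5+m^4 * 5
e) -4 * m^2+m^3 * (-6)+3 * m - 2+3 * m^5+m^4 * 5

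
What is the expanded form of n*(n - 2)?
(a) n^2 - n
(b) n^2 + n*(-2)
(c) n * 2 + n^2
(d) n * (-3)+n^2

Expanding n*(n - 2):
= n^2 + n*(-2)
b) n^2 + n*(-2)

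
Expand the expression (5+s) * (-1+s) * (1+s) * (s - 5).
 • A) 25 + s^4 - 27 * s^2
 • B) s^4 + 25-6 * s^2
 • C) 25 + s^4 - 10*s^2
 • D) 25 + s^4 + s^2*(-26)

Expanding (5+s) * (-1+s) * (1+s) * (s - 5):
= 25 + s^4 + s^2*(-26)
D) 25 + s^4 + s^2*(-26)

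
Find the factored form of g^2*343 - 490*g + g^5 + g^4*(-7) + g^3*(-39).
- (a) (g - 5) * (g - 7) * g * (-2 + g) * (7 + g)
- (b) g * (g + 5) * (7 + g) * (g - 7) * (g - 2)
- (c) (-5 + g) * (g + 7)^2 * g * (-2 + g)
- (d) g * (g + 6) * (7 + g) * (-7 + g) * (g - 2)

We need to factor g^2*343 - 490*g + g^5 + g^4*(-7) + g^3*(-39).
The factored form is (g - 5) * (g - 7) * g * (-2 + g) * (7 + g).
a) (g - 5) * (g - 7) * g * (-2 + g) * (7 + g)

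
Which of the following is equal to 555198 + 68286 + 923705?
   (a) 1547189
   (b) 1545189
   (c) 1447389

First: 555198 + 68286 = 623484
Then: 623484 + 923705 = 1547189
a) 1547189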